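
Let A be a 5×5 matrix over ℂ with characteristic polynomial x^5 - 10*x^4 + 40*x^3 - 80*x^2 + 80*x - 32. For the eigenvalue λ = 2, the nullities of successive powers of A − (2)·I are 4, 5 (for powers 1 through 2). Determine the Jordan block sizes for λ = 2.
Block sizes for λ = 2: [2, 1, 1, 1]

From the dimensions of kernels of powers, the number of Jordan blocks of size at least j is d_j − d_{j−1} where d_j = dim ker(N^j) (with d_0 = 0). Computing the differences gives [4, 1].
The number of blocks of size exactly k is (#blocks of size ≥ k) − (#blocks of size ≥ k + 1), so the partition is: 3 block(s) of size 1, 1 block(s) of size 2.
In nonincreasing order the block sizes are [2, 1, 1, 1].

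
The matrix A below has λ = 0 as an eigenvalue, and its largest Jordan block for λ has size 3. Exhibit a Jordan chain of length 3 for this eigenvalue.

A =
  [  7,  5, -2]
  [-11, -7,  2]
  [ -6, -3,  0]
A Jordan chain for λ = 0 of length 3:
v_1 = (6, -12, -9)ᵀ
v_2 = (7, -11, -6)ᵀ
v_3 = (1, 0, 0)ᵀ

Let N = A − (0)·I. We want v_3 with N^3 v_3 = 0 but N^2 v_3 ≠ 0; then v_{j-1} := N · v_j for j = 3, …, 2.

Pick v_3 = (1, 0, 0)ᵀ.
Then v_2 = N · v_3 = (7, -11, -6)ᵀ.
Then v_1 = N · v_2 = (6, -12, -9)ᵀ.

Sanity check: (A − (0)·I) v_1 = (0, 0, 0)ᵀ = 0. ✓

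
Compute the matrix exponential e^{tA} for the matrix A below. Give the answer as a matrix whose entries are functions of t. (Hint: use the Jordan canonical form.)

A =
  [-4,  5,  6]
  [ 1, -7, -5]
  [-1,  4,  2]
e^{tA} =
  [-t*exp(-3*t) + exp(-3*t), -t^2*exp(-3*t)/2 + 5*t*exp(-3*t), -t^2*exp(-3*t)/2 + 6*t*exp(-3*t)]
  [t*exp(-3*t), t^2*exp(-3*t)/2 - 4*t*exp(-3*t) + exp(-3*t), t^2*exp(-3*t)/2 - 5*t*exp(-3*t)]
  [-t*exp(-3*t), -t^2*exp(-3*t)/2 + 4*t*exp(-3*t), -t^2*exp(-3*t)/2 + 5*t*exp(-3*t) + exp(-3*t)]

Strategy: write A = P · J · P⁻¹ where J is a Jordan canonical form, so e^{tA} = P · e^{tJ} · P⁻¹, and e^{tJ} can be computed block-by-block.

A has Jordan form
J =
  [-3,  1,  0]
  [ 0, -3,  1]
  [ 0,  0, -3]
(up to reordering of blocks).

Per-block formulas:
  For a 3×3 Jordan block J_3(-3): exp(t · J_3(-3)) = e^(-3t)·(I + t·N + (t^2/2)·N^2), where N is the 3×3 nilpotent shift.

After assembling e^{tJ} and conjugating by P, we get:

e^{tA} =
  [-t*exp(-3*t) + exp(-3*t), -t^2*exp(-3*t)/2 + 5*t*exp(-3*t), -t^2*exp(-3*t)/2 + 6*t*exp(-3*t)]
  [t*exp(-3*t), t^2*exp(-3*t)/2 - 4*t*exp(-3*t) + exp(-3*t), t^2*exp(-3*t)/2 - 5*t*exp(-3*t)]
  [-t*exp(-3*t), -t^2*exp(-3*t)/2 + 4*t*exp(-3*t), -t^2*exp(-3*t)/2 + 5*t*exp(-3*t) + exp(-3*t)]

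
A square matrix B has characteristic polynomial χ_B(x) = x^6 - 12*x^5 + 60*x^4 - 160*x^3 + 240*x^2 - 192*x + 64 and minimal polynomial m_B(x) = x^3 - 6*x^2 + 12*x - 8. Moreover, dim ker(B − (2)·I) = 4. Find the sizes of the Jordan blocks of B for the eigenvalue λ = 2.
Block sizes for λ = 2: [3, 1, 1, 1]

Step 1 — from the characteristic polynomial, algebraic multiplicity of λ = 2 is 6. From dim ker(B − (2)·I) = 4, there are exactly 4 Jordan blocks for λ = 2.
Step 2 — from the minimal polynomial, the factor (x − 2)^3 tells us the largest block for λ = 2 has size 3.
Step 3 — with total size 6, 4 blocks, and largest block 3, the block sizes (in nonincreasing order) are [3, 1, 1, 1].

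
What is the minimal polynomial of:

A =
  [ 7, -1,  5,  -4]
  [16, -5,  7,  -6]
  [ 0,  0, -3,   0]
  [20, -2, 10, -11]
x^3 + 9*x^2 + 27*x + 27

The characteristic polynomial is χ_A(x) = (x + 3)^4, so the eigenvalues are known. The minimal polynomial is
  m_A(x) = Π_λ (x − λ)^{k_λ}
where k_λ is the size of the *largest* Jordan block for λ (equivalently, the smallest k with (A − λI)^k v = 0 for every generalised eigenvector v of λ).

  λ = -3: largest Jordan block has size 3, contributing (x + 3)^3

So m_A(x) = (x + 3)^3 = x^3 + 9*x^2 + 27*x + 27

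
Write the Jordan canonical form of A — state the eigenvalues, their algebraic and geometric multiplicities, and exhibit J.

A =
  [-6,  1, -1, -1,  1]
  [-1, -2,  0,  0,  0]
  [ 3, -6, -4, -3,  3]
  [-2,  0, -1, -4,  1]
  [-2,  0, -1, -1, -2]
J_3(-4) ⊕ J_1(-3) ⊕ J_1(-3)

The characteristic polynomial is
  det(x·I − A) = x^5 + 18*x^4 + 129*x^3 + 460*x^2 + 816*x + 576 = (x + 3)^2*(x + 4)^3

Eigenvalues and multiplicities (the geometric multiplicity of λ is n − rank(A − λI), which equals the number of Jordan blocks for λ):
  λ = -4: algebraic multiplicity = 3, geometric multiplicity = 1
  λ = -3: algebraic multiplicity = 2, geometric multiplicity = 2

Determining the block sizes for each eigenvalue:
  λ = -4: one block (gm = 1), so the single block has size am = 3 → block sizes [3]
  λ = -3: gm = am = 2, so every block has size 1 → block sizes [1, 1]

Assembling the blocks gives a Jordan form
J =
  [-4,  1,  0,  0,  0]
  [ 0, -4,  1,  0,  0]
  [ 0,  0, -4,  0,  0]
  [ 0,  0,  0, -3,  0]
  [ 0,  0,  0,  0, -3]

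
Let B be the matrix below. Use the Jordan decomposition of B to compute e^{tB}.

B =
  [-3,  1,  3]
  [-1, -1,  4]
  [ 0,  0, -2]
e^{tB} =
  [-t*exp(-2*t) + exp(-2*t), t*exp(-2*t), t^2*exp(-2*t)/2 + 3*t*exp(-2*t)]
  [-t*exp(-2*t), t*exp(-2*t) + exp(-2*t), t^2*exp(-2*t)/2 + 4*t*exp(-2*t)]
  [0, 0, exp(-2*t)]

Strategy: write B = P · J · P⁻¹ where J is a Jordan canonical form, so e^{tB} = P · e^{tJ} · P⁻¹, and e^{tJ} can be computed block-by-block.

B has Jordan form
J =
  [-2,  1,  0]
  [ 0, -2,  1]
  [ 0,  0, -2]
(up to reordering of blocks).

Per-block formulas:
  For a 3×3 Jordan block J_3(-2): exp(t · J_3(-2)) = e^(-2t)·(I + t·N + (t^2/2)·N^2), where N is the 3×3 nilpotent shift.

After assembling e^{tJ} and conjugating by P, we get:

e^{tB} =
  [-t*exp(-2*t) + exp(-2*t), t*exp(-2*t), t^2*exp(-2*t)/2 + 3*t*exp(-2*t)]
  [-t*exp(-2*t), t*exp(-2*t) + exp(-2*t), t^2*exp(-2*t)/2 + 4*t*exp(-2*t)]
  [0, 0, exp(-2*t)]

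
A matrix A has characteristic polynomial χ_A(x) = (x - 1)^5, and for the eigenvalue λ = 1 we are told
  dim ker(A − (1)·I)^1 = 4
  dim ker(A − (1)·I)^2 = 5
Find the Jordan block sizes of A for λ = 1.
Block sizes for λ = 1: [2, 1, 1, 1]

From the dimensions of kernels of powers, the number of Jordan blocks of size at least j is d_j − d_{j−1} where d_j = dim ker(N^j) (with d_0 = 0). Computing the differences gives [4, 1].
The number of blocks of size exactly k is (#blocks of size ≥ k) − (#blocks of size ≥ k + 1), so the partition is: 3 block(s) of size 1, 1 block(s) of size 2.
In nonincreasing order the block sizes are [2, 1, 1, 1].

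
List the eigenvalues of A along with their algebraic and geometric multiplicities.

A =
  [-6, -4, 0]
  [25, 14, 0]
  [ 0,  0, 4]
λ = 4: alg = 3, geom = 2

Step 1 — factor the characteristic polynomial to read off the algebraic multiplicities:
  χ_A(x) = (x - 4)^3

Step 2 — compute geometric multiplicities via the rank-nullity identity g(λ) = n − rank(A − λI):
  rank(A − (4)·I) = 1, so dim ker(A − (4)·I) = n − 1 = 2

Summary:
  λ = 4: algebraic multiplicity = 3, geometric multiplicity = 2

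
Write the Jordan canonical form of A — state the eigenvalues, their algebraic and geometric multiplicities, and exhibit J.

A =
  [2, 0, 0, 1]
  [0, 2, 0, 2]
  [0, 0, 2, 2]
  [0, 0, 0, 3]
J_1(2) ⊕ J_1(2) ⊕ J_1(2) ⊕ J_1(3)

The characteristic polynomial is
  det(x·I − A) = x^4 - 9*x^3 + 30*x^2 - 44*x + 24 = (x - 3)*(x - 2)^3

Eigenvalues and multiplicities (the geometric multiplicity of λ is n − rank(A − λI), which equals the number of Jordan blocks for λ):
  λ = 2: algebraic multiplicity = 3, geometric multiplicity = 3
  λ = 3: algebraic multiplicity = 1, geometric multiplicity = 1

Determining the block sizes for each eigenvalue:
  λ = 2: gm = am = 3, so every block has size 1 → block sizes [1, 1, 1]
  λ = 3: one block (gm = 1), so the single block has size am = 1 → block sizes [1]

Assembling the blocks gives a Jordan form
J =
  [2, 0, 0, 0]
  [0, 2, 0, 0]
  [0, 0, 2, 0]
  [0, 0, 0, 3]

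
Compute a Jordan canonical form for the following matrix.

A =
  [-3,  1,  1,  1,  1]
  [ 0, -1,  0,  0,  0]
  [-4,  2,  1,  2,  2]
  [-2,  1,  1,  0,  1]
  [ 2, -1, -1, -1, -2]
J_2(-1) ⊕ J_1(-1) ⊕ J_1(-1) ⊕ J_1(-1)

The characteristic polynomial is
  det(x·I − A) = x^5 + 5*x^4 + 10*x^3 + 10*x^2 + 5*x + 1 = (x + 1)^5

Eigenvalues and multiplicities (the geometric multiplicity of λ is n − rank(A − λI), which equals the number of Jordan blocks for λ):
  λ = -1: algebraic multiplicity = 5, geometric multiplicity = 4

Determining the block sizes for each eigenvalue:
  λ = -1: 4 blocks summing to 5 forces exactly one block of size 2 and the rest size 1 → block sizes [2, 1, 1, 1]

Assembling the blocks gives a Jordan form
J =
  [-1,  1,  0,  0,  0]
  [ 0, -1,  0,  0,  0]
  [ 0,  0, -1,  0,  0]
  [ 0,  0,  0, -1,  0]
  [ 0,  0,  0,  0, -1]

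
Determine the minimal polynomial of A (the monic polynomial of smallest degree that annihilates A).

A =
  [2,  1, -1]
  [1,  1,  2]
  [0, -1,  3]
x^3 - 6*x^2 + 12*x - 8

The characteristic polynomial is χ_A(x) = (x - 2)^3, so the eigenvalues are known. The minimal polynomial is
  m_A(x) = Π_λ (x − λ)^{k_λ}
where k_λ is the size of the *largest* Jordan block for λ (equivalently, the smallest k with (A − λI)^k v = 0 for every generalised eigenvector v of λ).

  λ = 2: largest Jordan block has size 3, contributing (x − 2)^3

So m_A(x) = (x - 2)^3 = x^3 - 6*x^2 + 12*x - 8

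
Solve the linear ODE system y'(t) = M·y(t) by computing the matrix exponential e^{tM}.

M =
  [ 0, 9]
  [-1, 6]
e^{tM} =
  [-3*t*exp(3*t) + exp(3*t), 9*t*exp(3*t)]
  [-t*exp(3*t), 3*t*exp(3*t) + exp(3*t)]

Strategy: write M = P · J · P⁻¹ where J is a Jordan canonical form, so e^{tM} = P · e^{tJ} · P⁻¹, and e^{tJ} can be computed block-by-block.

M has Jordan form
J =
  [3, 1]
  [0, 3]
(up to reordering of blocks).

Per-block formulas:
  For a 2×2 Jordan block J_2(3): exp(t · J_2(3)) = e^(3t)·(I + t·N), where N is the 2×2 nilpotent shift.

After assembling e^{tJ} and conjugating by P, we get:

e^{tM} =
  [-3*t*exp(3*t) + exp(3*t), 9*t*exp(3*t)]
  [-t*exp(3*t), 3*t*exp(3*t) + exp(3*t)]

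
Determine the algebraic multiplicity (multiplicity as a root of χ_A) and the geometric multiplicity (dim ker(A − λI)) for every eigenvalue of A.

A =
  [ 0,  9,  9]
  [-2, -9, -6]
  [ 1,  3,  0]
λ = -3: alg = 3, geom = 2

Step 1 — factor the characteristic polynomial to read off the algebraic multiplicities:
  χ_A(x) = (x + 3)^3

Step 2 — compute geometric multiplicities via the rank-nullity identity g(λ) = n − rank(A − λI):
  rank(A − (-3)·I) = 1, so dim ker(A − (-3)·I) = n − 1 = 2

Summary:
  λ = -3: algebraic multiplicity = 3, geometric multiplicity = 2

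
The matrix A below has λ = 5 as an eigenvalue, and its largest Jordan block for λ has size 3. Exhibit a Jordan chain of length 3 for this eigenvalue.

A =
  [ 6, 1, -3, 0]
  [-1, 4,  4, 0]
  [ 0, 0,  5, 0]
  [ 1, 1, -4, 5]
A Jordan chain for λ = 5 of length 3:
v_1 = (1, -1, 0, 1)ᵀ
v_2 = (-3, 4, 0, -4)ᵀ
v_3 = (0, 0, 1, 0)ᵀ

Let N = A − (5)·I. We want v_3 with N^3 v_3 = 0 but N^2 v_3 ≠ 0; then v_{j-1} := N · v_j for j = 3, …, 2.

Pick v_3 = (0, 0, 1, 0)ᵀ.
Then v_2 = N · v_3 = (-3, 4, 0, -4)ᵀ.
Then v_1 = N · v_2 = (1, -1, 0, 1)ᵀ.

Sanity check: (A − (5)·I) v_1 = (0, 0, 0, 0)ᵀ = 0. ✓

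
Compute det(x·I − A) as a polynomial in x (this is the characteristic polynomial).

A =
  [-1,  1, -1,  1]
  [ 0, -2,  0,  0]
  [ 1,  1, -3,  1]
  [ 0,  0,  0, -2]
x^4 + 8*x^3 + 24*x^2 + 32*x + 16

Expanding det(x·I − A) (e.g. by cofactor expansion or by noting that A is similar to its Jordan form J, which has the same characteristic polynomial as A) gives
  χ_A(x) = x^4 + 8*x^3 + 24*x^2 + 32*x + 16
which factors as (x + 2)^4. The eigenvalues (with algebraic multiplicities) are λ = -2 with multiplicity 4.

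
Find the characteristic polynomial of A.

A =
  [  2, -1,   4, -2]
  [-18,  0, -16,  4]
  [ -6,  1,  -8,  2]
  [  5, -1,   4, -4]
x^4 + 10*x^3 + 36*x^2 + 56*x + 32

Expanding det(x·I − A) (e.g. by cofactor expansion or by noting that A is similar to its Jordan form J, which has the same characteristic polynomial as A) gives
  χ_A(x) = x^4 + 10*x^3 + 36*x^2 + 56*x + 32
which factors as (x + 2)^3*(x + 4). The eigenvalues (with algebraic multiplicities) are λ = -4 with multiplicity 1, λ = -2 with multiplicity 3.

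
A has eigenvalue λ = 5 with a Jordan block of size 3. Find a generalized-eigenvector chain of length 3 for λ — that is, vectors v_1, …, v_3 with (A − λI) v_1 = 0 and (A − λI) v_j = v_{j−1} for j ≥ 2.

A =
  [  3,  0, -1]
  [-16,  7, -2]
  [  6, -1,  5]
A Jordan chain for λ = 5 of length 3:
v_1 = (-2, -12, 4)ᵀ
v_2 = (-2, -16, 6)ᵀ
v_3 = (1, 0, 0)ᵀ

Let N = A − (5)·I. We want v_3 with N^3 v_3 = 0 but N^2 v_3 ≠ 0; then v_{j-1} := N · v_j for j = 3, …, 2.

Pick v_3 = (1, 0, 0)ᵀ.
Then v_2 = N · v_3 = (-2, -16, 6)ᵀ.
Then v_1 = N · v_2 = (-2, -12, 4)ᵀ.

Sanity check: (A − (5)·I) v_1 = (0, 0, 0)ᵀ = 0. ✓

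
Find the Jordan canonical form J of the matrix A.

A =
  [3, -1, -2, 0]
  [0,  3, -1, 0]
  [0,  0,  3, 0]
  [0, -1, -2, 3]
J_3(3) ⊕ J_1(3)

The characteristic polynomial is
  det(x·I − A) = x^4 - 12*x^3 + 54*x^2 - 108*x + 81 = (x - 3)^4

Eigenvalues and multiplicities (the geometric multiplicity of λ is n − rank(A − λI), which equals the number of Jordan blocks for λ):
  λ = 3: algebraic multiplicity = 4, geometric multiplicity = 2

Determining the block sizes for each eigenvalue:
  λ = 3: with am = 4 and gm = 2, the partition is not yet determined (e.g. several partitions of 4 into 2 parts exist). Let N = A − (3)·I. Computing rank(N^1) = 2, rank(N^2) = 1, rank(N^3) = 0; the number of blocks of size ≥ j is rank(N^{j−1}) − rank(N^j), giving [2, 1, 1]. So we have 1 block(s) of size 3, 1 block(s) of size 1 → block sizes [3, 1]

Assembling the blocks gives a Jordan form
J =
  [3, 1, 0, 0]
  [0, 3, 1, 0]
  [0, 0, 3, 0]
  [0, 0, 0, 3]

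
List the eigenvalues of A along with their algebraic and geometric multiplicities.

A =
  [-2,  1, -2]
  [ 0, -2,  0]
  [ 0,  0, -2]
λ = -2: alg = 3, geom = 2

Step 1 — factor the characteristic polynomial to read off the algebraic multiplicities:
  χ_A(x) = (x + 2)^3

Step 2 — compute geometric multiplicities via the rank-nullity identity g(λ) = n − rank(A − λI):
  rank(A − (-2)·I) = 1, so dim ker(A − (-2)·I) = n − 1 = 2

Summary:
  λ = -2: algebraic multiplicity = 3, geometric multiplicity = 2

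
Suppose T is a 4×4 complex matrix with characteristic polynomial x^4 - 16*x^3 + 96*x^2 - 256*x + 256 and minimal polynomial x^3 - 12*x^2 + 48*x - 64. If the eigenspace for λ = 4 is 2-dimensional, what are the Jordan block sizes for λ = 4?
Block sizes for λ = 4: [3, 1]

Step 1 — from the characteristic polynomial, algebraic multiplicity of λ = 4 is 4. From dim ker(T − (4)·I) = 2, there are exactly 2 Jordan blocks for λ = 4.
Step 2 — from the minimal polynomial, the factor (x − 4)^3 tells us the largest block for λ = 4 has size 3.
Step 3 — with total size 4, 2 blocks, and largest block 3, the block sizes (in nonincreasing order) are [3, 1].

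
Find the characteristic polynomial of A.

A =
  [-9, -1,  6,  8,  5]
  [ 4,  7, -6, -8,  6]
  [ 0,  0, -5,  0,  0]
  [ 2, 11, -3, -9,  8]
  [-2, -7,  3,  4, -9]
x^5 + 25*x^4 + 250*x^3 + 1250*x^2 + 3125*x + 3125

Expanding det(x·I − A) (e.g. by cofactor expansion or by noting that A is similar to its Jordan form J, which has the same characteristic polynomial as A) gives
  χ_A(x) = x^5 + 25*x^4 + 250*x^3 + 1250*x^2 + 3125*x + 3125
which factors as (x + 5)^5. The eigenvalues (with algebraic multiplicities) are λ = -5 with multiplicity 5.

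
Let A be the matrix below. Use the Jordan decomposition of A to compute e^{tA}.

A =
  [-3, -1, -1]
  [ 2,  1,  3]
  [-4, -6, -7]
e^{tA} =
  [t^2*exp(-3*t) + exp(-3*t), t^2*exp(-3*t) - t*exp(-3*t), t^2*exp(-3*t)/2 - t*exp(-3*t)]
  [-2*t^2*exp(-3*t) + 2*t*exp(-3*t), -2*t^2*exp(-3*t) + 4*t*exp(-3*t) + exp(-3*t), -t^2*exp(-3*t) + 3*t*exp(-3*t)]
  [2*t^2*exp(-3*t) - 4*t*exp(-3*t), 2*t^2*exp(-3*t) - 6*t*exp(-3*t), t^2*exp(-3*t) - 4*t*exp(-3*t) + exp(-3*t)]

Strategy: write A = P · J · P⁻¹ where J is a Jordan canonical form, so e^{tA} = P · e^{tJ} · P⁻¹, and e^{tJ} can be computed block-by-block.

A has Jordan form
J =
  [-3,  1,  0]
  [ 0, -3,  1]
  [ 0,  0, -3]
(up to reordering of blocks).

Per-block formulas:
  For a 3×3 Jordan block J_3(-3): exp(t · J_3(-3)) = e^(-3t)·(I + t·N + (t^2/2)·N^2), where N is the 3×3 nilpotent shift.

After assembling e^{tJ} and conjugating by P, we get:

e^{tA} =
  [t^2*exp(-3*t) + exp(-3*t), t^2*exp(-3*t) - t*exp(-3*t), t^2*exp(-3*t)/2 - t*exp(-3*t)]
  [-2*t^2*exp(-3*t) + 2*t*exp(-3*t), -2*t^2*exp(-3*t) + 4*t*exp(-3*t) + exp(-3*t), -t^2*exp(-3*t) + 3*t*exp(-3*t)]
  [2*t^2*exp(-3*t) - 4*t*exp(-3*t), 2*t^2*exp(-3*t) - 6*t*exp(-3*t), t^2*exp(-3*t) - 4*t*exp(-3*t) + exp(-3*t)]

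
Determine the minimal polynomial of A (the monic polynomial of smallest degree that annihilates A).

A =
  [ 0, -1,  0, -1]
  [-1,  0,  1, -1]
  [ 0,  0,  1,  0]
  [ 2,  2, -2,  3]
x^3 - 3*x^2 + 3*x - 1

The characteristic polynomial is χ_A(x) = (x - 1)^4, so the eigenvalues are known. The minimal polynomial is
  m_A(x) = Π_λ (x − λ)^{k_λ}
where k_λ is the size of the *largest* Jordan block for λ (equivalently, the smallest k with (A − λI)^k v = 0 for every generalised eigenvector v of λ).

  λ = 1: largest Jordan block has size 3, contributing (x − 1)^3

So m_A(x) = (x - 1)^3 = x^3 - 3*x^2 + 3*x - 1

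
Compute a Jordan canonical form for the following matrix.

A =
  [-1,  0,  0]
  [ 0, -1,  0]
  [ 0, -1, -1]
J_2(-1) ⊕ J_1(-1)

The characteristic polynomial is
  det(x·I − A) = x^3 + 3*x^2 + 3*x + 1 = (x + 1)^3

Eigenvalues and multiplicities (the geometric multiplicity of λ is n − rank(A − λI), which equals the number of Jordan blocks for λ):
  λ = -1: algebraic multiplicity = 3, geometric multiplicity = 2

Determining the block sizes for each eigenvalue:
  λ = -1: 2 blocks summing to 3 forces exactly one block of size 2 and the rest size 1 → block sizes [2, 1]

Assembling the blocks gives a Jordan form
J =
  [-1,  1,  0]
  [ 0, -1,  0]
  [ 0,  0, -1]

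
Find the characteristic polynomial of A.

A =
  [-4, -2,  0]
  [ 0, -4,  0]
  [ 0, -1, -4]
x^3 + 12*x^2 + 48*x + 64

Expanding det(x·I − A) (e.g. by cofactor expansion or by noting that A is similar to its Jordan form J, which has the same characteristic polynomial as A) gives
  χ_A(x) = x^3 + 12*x^2 + 48*x + 64
which factors as (x + 4)^3. The eigenvalues (with algebraic multiplicities) are λ = -4 with multiplicity 3.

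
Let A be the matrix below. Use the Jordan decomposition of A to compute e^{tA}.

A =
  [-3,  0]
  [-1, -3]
e^{tA} =
  [exp(-3*t), 0]
  [-t*exp(-3*t), exp(-3*t)]

Strategy: write A = P · J · P⁻¹ where J is a Jordan canonical form, so e^{tA} = P · e^{tJ} · P⁻¹, and e^{tJ} can be computed block-by-block.

A has Jordan form
J =
  [-3,  1]
  [ 0, -3]
(up to reordering of blocks).

Per-block formulas:
  For a 2×2 Jordan block J_2(-3): exp(t · J_2(-3)) = e^(-3t)·(I + t·N), where N is the 2×2 nilpotent shift.

After assembling e^{tJ} and conjugating by P, we get:

e^{tA} =
  [exp(-3*t), 0]
  [-t*exp(-3*t), exp(-3*t)]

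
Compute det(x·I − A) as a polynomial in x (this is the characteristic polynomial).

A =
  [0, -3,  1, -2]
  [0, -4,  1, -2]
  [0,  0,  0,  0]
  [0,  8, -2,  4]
x^4

Expanding det(x·I − A) (e.g. by cofactor expansion or by noting that A is similar to its Jordan form J, which has the same characteristic polynomial as A) gives
  χ_A(x) = x^4
which factors as x^4. The eigenvalues (with algebraic multiplicities) are λ = 0 with multiplicity 4.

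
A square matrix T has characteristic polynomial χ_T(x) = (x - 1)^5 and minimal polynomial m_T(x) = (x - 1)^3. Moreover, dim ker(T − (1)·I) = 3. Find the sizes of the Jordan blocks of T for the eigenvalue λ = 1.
Block sizes for λ = 1: [3, 1, 1]

Step 1 — from the characteristic polynomial, algebraic multiplicity of λ = 1 is 5. From dim ker(T − (1)·I) = 3, there are exactly 3 Jordan blocks for λ = 1.
Step 2 — from the minimal polynomial, the factor (x − 1)^3 tells us the largest block for λ = 1 has size 3.
Step 3 — with total size 5, 3 blocks, and largest block 3, the block sizes (in nonincreasing order) are [3, 1, 1].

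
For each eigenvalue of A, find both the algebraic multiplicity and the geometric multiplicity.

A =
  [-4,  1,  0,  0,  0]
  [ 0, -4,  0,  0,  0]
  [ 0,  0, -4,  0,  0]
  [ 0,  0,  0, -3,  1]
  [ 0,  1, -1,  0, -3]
λ = -4: alg = 3, geom = 2; λ = -3: alg = 2, geom = 1

Step 1 — factor the characteristic polynomial to read off the algebraic multiplicities:
  χ_A(x) = (x + 3)^2*(x + 4)^3

Step 2 — compute geometric multiplicities via the rank-nullity identity g(λ) = n − rank(A − λI):
  rank(A − (-4)·I) = 3, so dim ker(A − (-4)·I) = n − 3 = 2
  rank(A − (-3)·I) = 4, so dim ker(A − (-3)·I) = n − 4 = 1

Summary:
  λ = -4: algebraic multiplicity = 3, geometric multiplicity = 2
  λ = -3: algebraic multiplicity = 2, geometric multiplicity = 1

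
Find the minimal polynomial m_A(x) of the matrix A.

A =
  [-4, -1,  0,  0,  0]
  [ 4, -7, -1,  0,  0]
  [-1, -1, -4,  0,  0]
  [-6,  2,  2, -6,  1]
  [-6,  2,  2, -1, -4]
x^3 + 15*x^2 + 75*x + 125

The characteristic polynomial is χ_A(x) = (x + 5)^5, so the eigenvalues are known. The minimal polynomial is
  m_A(x) = Π_λ (x − λ)^{k_λ}
where k_λ is the size of the *largest* Jordan block for λ (equivalently, the smallest k with (A − λI)^k v = 0 for every generalised eigenvector v of λ).

  λ = -5: largest Jordan block has size 3, contributing (x + 5)^3

So m_A(x) = (x + 5)^3 = x^3 + 15*x^2 + 75*x + 125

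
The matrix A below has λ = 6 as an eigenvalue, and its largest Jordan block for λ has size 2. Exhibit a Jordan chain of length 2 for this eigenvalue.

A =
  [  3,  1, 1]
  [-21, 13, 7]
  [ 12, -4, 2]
A Jordan chain for λ = 6 of length 2:
v_1 = (-3, -21, 12)ᵀ
v_2 = (1, 0, 0)ᵀ

Let N = A − (6)·I. We want v_2 with N^2 v_2 = 0 but N^1 v_2 ≠ 0; then v_{j-1} := N · v_j for j = 2, …, 2.

Pick v_2 = (1, 0, 0)ᵀ.
Then v_1 = N · v_2 = (-3, -21, 12)ᵀ.

Sanity check: (A − (6)·I) v_1 = (0, 0, 0)ᵀ = 0. ✓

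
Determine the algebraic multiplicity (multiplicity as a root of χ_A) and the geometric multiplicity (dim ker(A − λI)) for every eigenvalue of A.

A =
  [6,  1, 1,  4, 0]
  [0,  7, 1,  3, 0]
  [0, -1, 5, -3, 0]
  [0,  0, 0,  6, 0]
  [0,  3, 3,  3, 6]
λ = 6: alg = 5, geom = 3

Step 1 — factor the characteristic polynomial to read off the algebraic multiplicities:
  χ_A(x) = (x - 6)^5

Step 2 — compute geometric multiplicities via the rank-nullity identity g(λ) = n − rank(A − λI):
  rank(A − (6)·I) = 2, so dim ker(A − (6)·I) = n − 2 = 3

Summary:
  λ = 6: algebraic multiplicity = 5, geometric multiplicity = 3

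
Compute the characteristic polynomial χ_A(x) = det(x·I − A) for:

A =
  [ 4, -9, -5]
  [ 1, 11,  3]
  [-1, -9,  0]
x^3 - 15*x^2 + 75*x - 125

Expanding det(x·I − A) (e.g. by cofactor expansion or by noting that A is similar to its Jordan form J, which has the same characteristic polynomial as A) gives
  χ_A(x) = x^3 - 15*x^2 + 75*x - 125
which factors as (x - 5)^3. The eigenvalues (with algebraic multiplicities) are λ = 5 with multiplicity 3.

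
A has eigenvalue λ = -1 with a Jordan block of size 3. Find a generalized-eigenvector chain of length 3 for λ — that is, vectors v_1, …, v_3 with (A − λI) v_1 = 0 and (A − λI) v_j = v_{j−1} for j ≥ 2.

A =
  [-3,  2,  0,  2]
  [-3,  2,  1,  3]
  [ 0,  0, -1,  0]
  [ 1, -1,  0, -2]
A Jordan chain for λ = -1 of length 3:
v_1 = (2, 3, 0, -1)ᵀ
v_2 = (0, 1, 0, 0)ᵀ
v_3 = (0, 0, 1, 0)ᵀ

Let N = A − (-1)·I. We want v_3 with N^3 v_3 = 0 but N^2 v_3 ≠ 0; then v_{j-1} := N · v_j for j = 3, …, 2.

Pick v_3 = (0, 0, 1, 0)ᵀ.
Then v_2 = N · v_3 = (0, 1, 0, 0)ᵀ.
Then v_1 = N · v_2 = (2, 3, 0, -1)ᵀ.

Sanity check: (A − (-1)·I) v_1 = (0, 0, 0, 0)ᵀ = 0. ✓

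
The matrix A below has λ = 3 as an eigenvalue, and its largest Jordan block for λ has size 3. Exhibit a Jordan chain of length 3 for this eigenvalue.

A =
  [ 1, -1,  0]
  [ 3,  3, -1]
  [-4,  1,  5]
A Jordan chain for λ = 3 of length 3:
v_1 = (1, -2, 3)ᵀ
v_2 = (-2, 3, -4)ᵀ
v_3 = (1, 0, 0)ᵀ

Let N = A − (3)·I. We want v_3 with N^3 v_3 = 0 but N^2 v_3 ≠ 0; then v_{j-1} := N · v_j for j = 3, …, 2.

Pick v_3 = (1, 0, 0)ᵀ.
Then v_2 = N · v_3 = (-2, 3, -4)ᵀ.
Then v_1 = N · v_2 = (1, -2, 3)ᵀ.

Sanity check: (A − (3)·I) v_1 = (0, 0, 0)ᵀ = 0. ✓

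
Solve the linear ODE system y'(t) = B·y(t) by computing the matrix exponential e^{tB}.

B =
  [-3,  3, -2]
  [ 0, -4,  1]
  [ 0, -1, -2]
e^{tB} =
  [exp(-3*t), -t^2*exp(-3*t)/2 + 3*t*exp(-3*t), t^2*exp(-3*t)/2 - 2*t*exp(-3*t)]
  [0, -t*exp(-3*t) + exp(-3*t), t*exp(-3*t)]
  [0, -t*exp(-3*t), t*exp(-3*t) + exp(-3*t)]

Strategy: write B = P · J · P⁻¹ where J is a Jordan canonical form, so e^{tB} = P · e^{tJ} · P⁻¹, and e^{tJ} can be computed block-by-block.

B has Jordan form
J =
  [-3,  1,  0]
  [ 0, -3,  1]
  [ 0,  0, -3]
(up to reordering of blocks).

Per-block formulas:
  For a 3×3 Jordan block J_3(-3): exp(t · J_3(-3)) = e^(-3t)·(I + t·N + (t^2/2)·N^2), where N is the 3×3 nilpotent shift.

After assembling e^{tJ} and conjugating by P, we get:

e^{tB} =
  [exp(-3*t), -t^2*exp(-3*t)/2 + 3*t*exp(-3*t), t^2*exp(-3*t)/2 - 2*t*exp(-3*t)]
  [0, -t*exp(-3*t) + exp(-3*t), t*exp(-3*t)]
  [0, -t*exp(-3*t), t*exp(-3*t) + exp(-3*t)]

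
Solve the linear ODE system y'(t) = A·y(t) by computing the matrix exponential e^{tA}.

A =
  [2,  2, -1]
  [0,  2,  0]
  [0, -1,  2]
e^{tA} =
  [exp(2*t), t^2*exp(2*t)/2 + 2*t*exp(2*t), -t*exp(2*t)]
  [0, exp(2*t), 0]
  [0, -t*exp(2*t), exp(2*t)]

Strategy: write A = P · J · P⁻¹ where J is a Jordan canonical form, so e^{tA} = P · e^{tJ} · P⁻¹, and e^{tJ} can be computed block-by-block.

A has Jordan form
J =
  [2, 1, 0]
  [0, 2, 1]
  [0, 0, 2]
(up to reordering of blocks).

Per-block formulas:
  For a 3×3 Jordan block J_3(2): exp(t · J_3(2)) = e^(2t)·(I + t·N + (t^2/2)·N^2), where N is the 3×3 nilpotent shift.

After assembling e^{tJ} and conjugating by P, we get:

e^{tA} =
  [exp(2*t), t^2*exp(2*t)/2 + 2*t*exp(2*t), -t*exp(2*t)]
  [0, exp(2*t), 0]
  [0, -t*exp(2*t), exp(2*t)]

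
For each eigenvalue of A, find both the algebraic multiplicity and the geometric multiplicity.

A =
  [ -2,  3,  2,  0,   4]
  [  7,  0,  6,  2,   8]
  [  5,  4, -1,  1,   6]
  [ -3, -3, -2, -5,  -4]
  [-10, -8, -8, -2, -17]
λ = -5: alg = 5, geom = 3

Step 1 — factor the characteristic polynomial to read off the algebraic multiplicities:
  χ_A(x) = (x + 5)^5

Step 2 — compute geometric multiplicities via the rank-nullity identity g(λ) = n − rank(A − λI):
  rank(A − (-5)·I) = 2, so dim ker(A − (-5)·I) = n − 2 = 3

Summary:
  λ = -5: algebraic multiplicity = 5, geometric multiplicity = 3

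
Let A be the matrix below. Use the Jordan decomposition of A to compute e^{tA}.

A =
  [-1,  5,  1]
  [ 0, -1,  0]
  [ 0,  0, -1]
e^{tA} =
  [exp(-t), 5*t*exp(-t), t*exp(-t)]
  [0, exp(-t), 0]
  [0, 0, exp(-t)]

Strategy: write A = P · J · P⁻¹ where J is a Jordan canonical form, so e^{tA} = P · e^{tJ} · P⁻¹, and e^{tJ} can be computed block-by-block.

A has Jordan form
J =
  [-1,  1,  0]
  [ 0, -1,  0]
  [ 0,  0, -1]
(up to reordering of blocks).

Per-block formulas:
  For a 2×2 Jordan block J_2(-1): exp(t · J_2(-1)) = e^(-1t)·(I + t·N), where N is the 2×2 nilpotent shift.
  For a 1×1 block at λ = -1: exp(t · [-1]) = [e^(-1t)].

After assembling e^{tJ} and conjugating by P, we get:

e^{tA} =
  [exp(-t), 5*t*exp(-t), t*exp(-t)]
  [0, exp(-t), 0]
  [0, 0, exp(-t)]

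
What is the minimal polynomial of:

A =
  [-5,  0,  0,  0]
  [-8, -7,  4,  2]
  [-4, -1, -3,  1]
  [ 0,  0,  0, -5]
x^2 + 10*x + 25

The characteristic polynomial is χ_A(x) = (x + 5)^4, so the eigenvalues are known. The minimal polynomial is
  m_A(x) = Π_λ (x − λ)^{k_λ}
where k_λ is the size of the *largest* Jordan block for λ (equivalently, the smallest k with (A − λI)^k v = 0 for every generalised eigenvector v of λ).

  λ = -5: largest Jordan block has size 2, contributing (x + 5)^2

So m_A(x) = (x + 5)^2 = x^2 + 10*x + 25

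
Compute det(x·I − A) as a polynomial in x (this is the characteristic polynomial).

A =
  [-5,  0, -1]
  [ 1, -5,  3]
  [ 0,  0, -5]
x^3 + 15*x^2 + 75*x + 125

Expanding det(x·I − A) (e.g. by cofactor expansion or by noting that A is similar to its Jordan form J, which has the same characteristic polynomial as A) gives
  χ_A(x) = x^3 + 15*x^2 + 75*x + 125
which factors as (x + 5)^3. The eigenvalues (with algebraic multiplicities) are λ = -5 with multiplicity 3.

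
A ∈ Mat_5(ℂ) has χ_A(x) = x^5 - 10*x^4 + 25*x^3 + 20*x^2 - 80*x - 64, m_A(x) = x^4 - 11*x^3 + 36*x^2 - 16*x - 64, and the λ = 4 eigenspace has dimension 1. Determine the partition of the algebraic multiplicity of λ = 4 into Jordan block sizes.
Block sizes for λ = 4: [3]

Step 1 — from the characteristic polynomial, algebraic multiplicity of λ = 4 is 3. From dim ker(A − (4)·I) = 1, there are exactly 1 Jordan blocks for λ = 4.
Step 2 — from the minimal polynomial, the factor (x − 4)^3 tells us the largest block for λ = 4 has size 3.
Step 3 — with total size 3, 1 blocks, and largest block 3, the block sizes (in nonincreasing order) are [3].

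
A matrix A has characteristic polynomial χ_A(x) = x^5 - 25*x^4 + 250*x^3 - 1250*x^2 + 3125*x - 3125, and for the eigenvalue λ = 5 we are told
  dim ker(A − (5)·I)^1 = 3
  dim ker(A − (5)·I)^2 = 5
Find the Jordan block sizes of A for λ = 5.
Block sizes for λ = 5: [2, 2, 1]

From the dimensions of kernels of powers, the number of Jordan blocks of size at least j is d_j − d_{j−1} where d_j = dim ker(N^j) (with d_0 = 0). Computing the differences gives [3, 2].
The number of blocks of size exactly k is (#blocks of size ≥ k) − (#blocks of size ≥ k + 1), so the partition is: 1 block(s) of size 1, 2 block(s) of size 2.
In nonincreasing order the block sizes are [2, 2, 1].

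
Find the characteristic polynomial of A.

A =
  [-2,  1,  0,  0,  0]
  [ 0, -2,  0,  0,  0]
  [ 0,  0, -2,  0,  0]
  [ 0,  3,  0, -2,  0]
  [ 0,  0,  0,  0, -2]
x^5 + 10*x^4 + 40*x^3 + 80*x^2 + 80*x + 32

Expanding det(x·I − A) (e.g. by cofactor expansion or by noting that A is similar to its Jordan form J, which has the same characteristic polynomial as A) gives
  χ_A(x) = x^5 + 10*x^4 + 40*x^3 + 80*x^2 + 80*x + 32
which factors as (x + 2)^5. The eigenvalues (with algebraic multiplicities) are λ = -2 with multiplicity 5.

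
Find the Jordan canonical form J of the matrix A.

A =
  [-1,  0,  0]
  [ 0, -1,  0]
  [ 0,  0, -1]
J_1(-1) ⊕ J_1(-1) ⊕ J_1(-1)

The characteristic polynomial is
  det(x·I − A) = x^3 + 3*x^2 + 3*x + 1 = (x + 1)^3

Eigenvalues and multiplicities (the geometric multiplicity of λ is n − rank(A − λI), which equals the number of Jordan blocks for λ):
  λ = -1: algebraic multiplicity = 3, geometric multiplicity = 3

Determining the block sizes for each eigenvalue:
  λ = -1: gm = am = 3, so every block has size 1 → block sizes [1, 1, 1]

Assembling the blocks gives a Jordan form
J =
  [-1,  0,  0]
  [ 0, -1,  0]
  [ 0,  0, -1]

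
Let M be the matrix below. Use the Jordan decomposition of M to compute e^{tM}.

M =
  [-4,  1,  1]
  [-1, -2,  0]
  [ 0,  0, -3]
e^{tM} =
  [-t*exp(-3*t) + exp(-3*t), t*exp(-3*t), -t^2*exp(-3*t)/2 + t*exp(-3*t)]
  [-t*exp(-3*t), t*exp(-3*t) + exp(-3*t), -t^2*exp(-3*t)/2]
  [0, 0, exp(-3*t)]

Strategy: write M = P · J · P⁻¹ where J is a Jordan canonical form, so e^{tM} = P · e^{tJ} · P⁻¹, and e^{tJ} can be computed block-by-block.

M has Jordan form
J =
  [-3,  1,  0]
  [ 0, -3,  1]
  [ 0,  0, -3]
(up to reordering of blocks).

Per-block formulas:
  For a 3×3 Jordan block J_3(-3): exp(t · J_3(-3)) = e^(-3t)·(I + t·N + (t^2/2)·N^2), where N is the 3×3 nilpotent shift.

After assembling e^{tJ} and conjugating by P, we get:

e^{tM} =
  [-t*exp(-3*t) + exp(-3*t), t*exp(-3*t), -t^2*exp(-3*t)/2 + t*exp(-3*t)]
  [-t*exp(-3*t), t*exp(-3*t) + exp(-3*t), -t^2*exp(-3*t)/2]
  [0, 0, exp(-3*t)]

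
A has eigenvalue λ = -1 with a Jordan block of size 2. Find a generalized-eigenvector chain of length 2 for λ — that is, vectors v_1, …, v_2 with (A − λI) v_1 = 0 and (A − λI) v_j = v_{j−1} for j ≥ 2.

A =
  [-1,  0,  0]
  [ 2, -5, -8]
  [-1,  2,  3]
A Jordan chain for λ = -1 of length 2:
v_1 = (0, 2, -1)ᵀ
v_2 = (1, 0, 0)ᵀ

Let N = A − (-1)·I. We want v_2 with N^2 v_2 = 0 but N^1 v_2 ≠ 0; then v_{j-1} := N · v_j for j = 2, …, 2.

Pick v_2 = (1, 0, 0)ᵀ.
Then v_1 = N · v_2 = (0, 2, -1)ᵀ.

Sanity check: (A − (-1)·I) v_1 = (0, 0, 0)ᵀ = 0. ✓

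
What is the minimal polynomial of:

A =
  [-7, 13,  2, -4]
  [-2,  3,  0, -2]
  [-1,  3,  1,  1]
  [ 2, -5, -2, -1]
x^2 + 2*x + 1

The characteristic polynomial is χ_A(x) = (x + 1)^4, so the eigenvalues are known. The minimal polynomial is
  m_A(x) = Π_λ (x − λ)^{k_λ}
where k_λ is the size of the *largest* Jordan block for λ (equivalently, the smallest k with (A − λI)^k v = 0 for every generalised eigenvector v of λ).

  λ = -1: largest Jordan block has size 2, contributing (x + 1)^2

So m_A(x) = (x + 1)^2 = x^2 + 2*x + 1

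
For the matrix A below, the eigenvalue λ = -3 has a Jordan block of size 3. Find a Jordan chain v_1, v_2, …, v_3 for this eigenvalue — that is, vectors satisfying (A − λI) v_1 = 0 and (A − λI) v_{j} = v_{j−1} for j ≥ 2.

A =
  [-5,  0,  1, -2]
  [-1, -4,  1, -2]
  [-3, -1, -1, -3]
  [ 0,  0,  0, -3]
A Jordan chain for λ = -3 of length 3:
v_1 = (1, 1, 2, 0)ᵀ
v_2 = (-2, -2, -3, 0)ᵀ
v_3 = (0, 0, 0, 1)ᵀ

Let N = A − (-3)·I. We want v_3 with N^3 v_3 = 0 but N^2 v_3 ≠ 0; then v_{j-1} := N · v_j for j = 3, …, 2.

Pick v_3 = (0, 0, 0, 1)ᵀ.
Then v_2 = N · v_3 = (-2, -2, -3, 0)ᵀ.
Then v_1 = N · v_2 = (1, 1, 2, 0)ᵀ.

Sanity check: (A − (-3)·I) v_1 = (0, 0, 0, 0)ᵀ = 0. ✓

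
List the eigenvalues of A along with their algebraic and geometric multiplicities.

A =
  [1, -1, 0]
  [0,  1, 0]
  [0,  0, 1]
λ = 1: alg = 3, geom = 2

Step 1 — factor the characteristic polynomial to read off the algebraic multiplicities:
  χ_A(x) = (x - 1)^3

Step 2 — compute geometric multiplicities via the rank-nullity identity g(λ) = n − rank(A − λI):
  rank(A − (1)·I) = 1, so dim ker(A − (1)·I) = n − 1 = 2

Summary:
  λ = 1: algebraic multiplicity = 3, geometric multiplicity = 2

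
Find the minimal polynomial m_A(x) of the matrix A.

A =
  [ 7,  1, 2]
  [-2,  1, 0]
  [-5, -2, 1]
x^3 - 9*x^2 + 27*x - 27

The characteristic polynomial is χ_A(x) = (x - 3)^3, so the eigenvalues are known. The minimal polynomial is
  m_A(x) = Π_λ (x − λ)^{k_λ}
where k_λ is the size of the *largest* Jordan block for λ (equivalently, the smallest k with (A − λI)^k v = 0 for every generalised eigenvector v of λ).

  λ = 3: largest Jordan block has size 3, contributing (x − 3)^3

So m_A(x) = (x - 3)^3 = x^3 - 9*x^2 + 27*x - 27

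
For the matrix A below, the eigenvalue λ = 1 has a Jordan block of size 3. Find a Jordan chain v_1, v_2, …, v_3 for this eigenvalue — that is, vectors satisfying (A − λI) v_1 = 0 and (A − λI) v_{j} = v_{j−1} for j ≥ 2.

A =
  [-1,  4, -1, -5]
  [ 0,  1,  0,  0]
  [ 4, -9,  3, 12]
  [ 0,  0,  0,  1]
A Jordan chain for λ = 1 of length 3:
v_1 = (1, 0, -2, 0)ᵀ
v_2 = (4, 0, -9, 0)ᵀ
v_3 = (0, 1, 0, 0)ᵀ

Let N = A − (1)·I. We want v_3 with N^3 v_3 = 0 but N^2 v_3 ≠ 0; then v_{j-1} := N · v_j for j = 3, …, 2.

Pick v_3 = (0, 1, 0, 0)ᵀ.
Then v_2 = N · v_3 = (4, 0, -9, 0)ᵀ.
Then v_1 = N · v_2 = (1, 0, -2, 0)ᵀ.

Sanity check: (A − (1)·I) v_1 = (0, 0, 0, 0)ᵀ = 0. ✓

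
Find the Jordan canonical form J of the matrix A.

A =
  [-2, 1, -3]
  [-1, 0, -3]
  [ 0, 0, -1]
J_2(-1) ⊕ J_1(-1)

The characteristic polynomial is
  det(x·I − A) = x^3 + 3*x^2 + 3*x + 1 = (x + 1)^3

Eigenvalues and multiplicities (the geometric multiplicity of λ is n − rank(A − λI), which equals the number of Jordan blocks for λ):
  λ = -1: algebraic multiplicity = 3, geometric multiplicity = 2

Determining the block sizes for each eigenvalue:
  λ = -1: 2 blocks summing to 3 forces exactly one block of size 2 and the rest size 1 → block sizes [2, 1]

Assembling the blocks gives a Jordan form
J =
  [-1,  1,  0]
  [ 0, -1,  0]
  [ 0,  0, -1]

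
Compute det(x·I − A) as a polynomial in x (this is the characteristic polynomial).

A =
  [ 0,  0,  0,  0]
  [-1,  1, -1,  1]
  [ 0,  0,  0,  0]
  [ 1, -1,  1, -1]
x^4

Expanding det(x·I − A) (e.g. by cofactor expansion or by noting that A is similar to its Jordan form J, which has the same characteristic polynomial as A) gives
  χ_A(x) = x^4
which factors as x^4. The eigenvalues (with algebraic multiplicities) are λ = 0 with multiplicity 4.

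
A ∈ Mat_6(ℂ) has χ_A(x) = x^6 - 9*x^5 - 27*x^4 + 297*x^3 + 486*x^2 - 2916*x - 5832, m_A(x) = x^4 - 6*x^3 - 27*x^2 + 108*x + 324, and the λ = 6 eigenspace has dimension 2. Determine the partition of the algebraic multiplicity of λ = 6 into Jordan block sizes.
Block sizes for λ = 6: [2, 1]

Step 1 — from the characteristic polynomial, algebraic multiplicity of λ = 6 is 3. From dim ker(A − (6)·I) = 2, there are exactly 2 Jordan blocks for λ = 6.
Step 2 — from the minimal polynomial, the factor (x − 6)^2 tells us the largest block for λ = 6 has size 2.
Step 3 — with total size 3, 2 blocks, and largest block 2, the block sizes (in nonincreasing order) are [2, 1].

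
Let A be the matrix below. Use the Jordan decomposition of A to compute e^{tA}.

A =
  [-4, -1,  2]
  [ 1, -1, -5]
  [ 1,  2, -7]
e^{tA} =
  [t^2*exp(-4*t)/2 + exp(-4*t), t^2*exp(-4*t)/2 - t*exp(-4*t), -t^2*exp(-4*t)/2 + 2*t*exp(-4*t)]
  [-t^2*exp(-4*t) + t*exp(-4*t), -t^2*exp(-4*t) + 3*t*exp(-4*t) + exp(-4*t), t^2*exp(-4*t) - 5*t*exp(-4*t)]
  [-t^2*exp(-4*t)/2 + t*exp(-4*t), -t^2*exp(-4*t)/2 + 2*t*exp(-4*t), t^2*exp(-4*t)/2 - 3*t*exp(-4*t) + exp(-4*t)]

Strategy: write A = P · J · P⁻¹ where J is a Jordan canonical form, so e^{tA} = P · e^{tJ} · P⁻¹, and e^{tJ} can be computed block-by-block.

A has Jordan form
J =
  [-4,  1,  0]
  [ 0, -4,  1]
  [ 0,  0, -4]
(up to reordering of blocks).

Per-block formulas:
  For a 3×3 Jordan block J_3(-4): exp(t · J_3(-4)) = e^(-4t)·(I + t·N + (t^2/2)·N^2), where N is the 3×3 nilpotent shift.

After assembling e^{tJ} and conjugating by P, we get:

e^{tA} =
  [t^2*exp(-4*t)/2 + exp(-4*t), t^2*exp(-4*t)/2 - t*exp(-4*t), -t^2*exp(-4*t)/2 + 2*t*exp(-4*t)]
  [-t^2*exp(-4*t) + t*exp(-4*t), -t^2*exp(-4*t) + 3*t*exp(-4*t) + exp(-4*t), t^2*exp(-4*t) - 5*t*exp(-4*t)]
  [-t^2*exp(-4*t)/2 + t*exp(-4*t), -t^2*exp(-4*t)/2 + 2*t*exp(-4*t), t^2*exp(-4*t)/2 - 3*t*exp(-4*t) + exp(-4*t)]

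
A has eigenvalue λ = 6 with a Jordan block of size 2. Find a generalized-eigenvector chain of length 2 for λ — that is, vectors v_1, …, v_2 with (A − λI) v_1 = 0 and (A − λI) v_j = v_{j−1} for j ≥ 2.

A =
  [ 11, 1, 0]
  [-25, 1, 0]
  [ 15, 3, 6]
A Jordan chain for λ = 6 of length 2:
v_1 = (5, -25, 15)ᵀ
v_2 = (1, 0, 0)ᵀ

Let N = A − (6)·I. We want v_2 with N^2 v_2 = 0 but N^1 v_2 ≠ 0; then v_{j-1} := N · v_j for j = 2, …, 2.

Pick v_2 = (1, 0, 0)ᵀ.
Then v_1 = N · v_2 = (5, -25, 15)ᵀ.

Sanity check: (A − (6)·I) v_1 = (0, 0, 0)ᵀ = 0. ✓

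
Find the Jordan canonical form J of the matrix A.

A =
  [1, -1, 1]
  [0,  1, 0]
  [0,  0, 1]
J_2(1) ⊕ J_1(1)

The characteristic polynomial is
  det(x·I − A) = x^3 - 3*x^2 + 3*x - 1 = (x - 1)^3

Eigenvalues and multiplicities (the geometric multiplicity of λ is n − rank(A − λI), which equals the number of Jordan blocks for λ):
  λ = 1: algebraic multiplicity = 3, geometric multiplicity = 2

Determining the block sizes for each eigenvalue:
  λ = 1: 2 blocks summing to 3 forces exactly one block of size 2 and the rest size 1 → block sizes [2, 1]

Assembling the blocks gives a Jordan form
J =
  [1, 1, 0]
  [0, 1, 0]
  [0, 0, 1]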